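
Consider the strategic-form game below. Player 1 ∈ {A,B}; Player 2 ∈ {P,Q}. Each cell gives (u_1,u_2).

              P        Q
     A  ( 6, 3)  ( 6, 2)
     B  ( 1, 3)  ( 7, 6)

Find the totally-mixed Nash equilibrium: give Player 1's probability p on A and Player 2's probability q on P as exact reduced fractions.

P1 indiff ⇒ q·6+(1-q)·6 = q·1+(1-q)·7 ⇒ q(5) = (1-q)(1) ⇒ q = 1/6
P2 indiff ⇒ p·3+(1-p)·3 = p·2+(1-p)·6 ⇒ p(1) = (1-p)(3) ⇒ p = 3/4

p=3/4, q=1/6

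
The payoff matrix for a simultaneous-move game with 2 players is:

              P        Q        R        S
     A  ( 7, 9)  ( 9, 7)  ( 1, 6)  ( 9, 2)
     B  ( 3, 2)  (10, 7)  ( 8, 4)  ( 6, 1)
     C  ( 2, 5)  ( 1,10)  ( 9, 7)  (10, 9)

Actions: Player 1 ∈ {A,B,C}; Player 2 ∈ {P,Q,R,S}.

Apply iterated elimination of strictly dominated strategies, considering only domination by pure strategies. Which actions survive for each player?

P2 drop R (Q beats it: A:7>6 B:7>4 C:10>7)
P2 drop S (Q beats it: A:7>2 B:7>1 C:10>9)
P1 drop C (A beats it: P:7>2 Q:9>1)
P1→{A,B} P2→{P,Q}

Survivors P1:{A,B} P2:{P,Q}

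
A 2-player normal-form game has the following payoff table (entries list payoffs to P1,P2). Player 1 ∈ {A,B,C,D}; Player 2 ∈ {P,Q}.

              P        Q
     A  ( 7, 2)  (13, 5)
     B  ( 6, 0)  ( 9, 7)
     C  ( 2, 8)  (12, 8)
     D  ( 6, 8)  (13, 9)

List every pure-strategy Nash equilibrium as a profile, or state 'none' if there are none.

Nash profiles: (A,Q), (D,Q)

(A,P): not NE [P2→Q gives 5>2]
(A,Q): NE
(B,P): not NE [P1→A gives 7>6; P2→Q gives 7>0]
(B,Q): not NE [P1→D gives 13>9]
(C,P): not NE [P1→A gives 7>2]
(C,Q): not NE [P1→D gives 13>12]
(D,P): not NE [P1→A gives 7>6; P2→Q gives 9>8]
(D,Q): NE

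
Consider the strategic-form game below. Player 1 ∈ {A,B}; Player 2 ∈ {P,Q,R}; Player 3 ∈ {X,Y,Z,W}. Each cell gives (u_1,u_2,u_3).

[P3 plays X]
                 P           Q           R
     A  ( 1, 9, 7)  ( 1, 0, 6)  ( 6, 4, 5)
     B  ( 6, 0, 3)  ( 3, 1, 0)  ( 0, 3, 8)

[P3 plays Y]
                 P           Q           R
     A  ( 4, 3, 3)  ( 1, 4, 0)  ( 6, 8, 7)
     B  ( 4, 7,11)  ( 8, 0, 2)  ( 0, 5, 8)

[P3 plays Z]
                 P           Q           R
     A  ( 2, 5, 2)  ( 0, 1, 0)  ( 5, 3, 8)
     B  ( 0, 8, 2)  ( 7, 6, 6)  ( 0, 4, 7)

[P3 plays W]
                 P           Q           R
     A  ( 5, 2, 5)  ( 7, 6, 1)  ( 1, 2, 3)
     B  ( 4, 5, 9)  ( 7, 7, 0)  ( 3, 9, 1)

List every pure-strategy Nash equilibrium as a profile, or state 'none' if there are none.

NE set: (B,P,Y)

(A,P,X): not NE [P1→B gives 6>1]
(A,P,Y): not NE [P2→R gives 8>3; P3→X gives 7>3]
(A,P,Z): not NE [P3→X gives 7>2]
(A,P,W): not NE [P2→Q gives 6>2; P3→X gives 7>5]
(A,Q,X): not NE [P1→B gives 3>1; P2→P gives 9>0]
(A,Q,Y): not NE [P1→B gives 8>1; P2→R gives 8>4; P3→X gives 6>0]
(A,Q,Z): not NE [P1→B gives 7>0; P2→P gives 5>1; P3→X gives 6>0]
(A,Q,W): not NE [P3→X gives 6>1]
(A,R,X): not NE [P2→P gives 9>4; P3→Z gives 8>5]
(A,R,Y): not NE [P3→Z gives 8>7]
(A,R,Z): not NE [P2→P gives 5>3]
(A,R,W): not NE [P1→B gives 3>1; P2→Q gives 6>2; P3→Z gives 8>3]
(B,P,X): not NE [P2→R gives 3>0; P3→Y gives 11>3]
(B,P,Y): NE
(B,P,Z): not NE [P1→A gives 2>0; P3→Y gives 11>2]
(B,P,W): not NE [P1→A gives 5>4; P2→R gives 9>5; P3→Y gives 11>9]
(B,Q,X): not NE [P2→R gives 3>1; P3→Z gives 6>0]
(B,Q,Y): not NE [P2→P gives 7>0; P3→Z gives 6>2]
(B,Q,Z): not NE [P2→P gives 8>6]
(B,Q,W): not NE [P2→R gives 9>7; P3→Z gives 6>0]
(B,R,X): not NE [P1→A gives 6>0]
(B,R,Y): not NE [P1→A gives 6>0; P2→P gives 7>5]
(B,R,Z): not NE [P1→A gives 5>0; P2→P gives 8>4; P3→Y gives 8>7]
(B,R,W): not NE [P3→Y gives 8>1]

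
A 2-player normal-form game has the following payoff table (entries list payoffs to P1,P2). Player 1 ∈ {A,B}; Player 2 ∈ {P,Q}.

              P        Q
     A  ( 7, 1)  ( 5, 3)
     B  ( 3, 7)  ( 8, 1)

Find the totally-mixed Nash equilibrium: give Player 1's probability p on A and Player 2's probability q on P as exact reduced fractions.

(p,q) = (3/4, 3/7)

P1 indiff ⇒ q·7+(1-q)·5 = q·3+(1-q)·8 ⇒ q(4) = (1-q)(3) ⇒ q = 3/7
P2 indiff ⇒ p·1+(1-p)·7 = p·3+(1-p)·1 ⇒ p(-2) = (1-p)(-6) ⇒ p = 3/4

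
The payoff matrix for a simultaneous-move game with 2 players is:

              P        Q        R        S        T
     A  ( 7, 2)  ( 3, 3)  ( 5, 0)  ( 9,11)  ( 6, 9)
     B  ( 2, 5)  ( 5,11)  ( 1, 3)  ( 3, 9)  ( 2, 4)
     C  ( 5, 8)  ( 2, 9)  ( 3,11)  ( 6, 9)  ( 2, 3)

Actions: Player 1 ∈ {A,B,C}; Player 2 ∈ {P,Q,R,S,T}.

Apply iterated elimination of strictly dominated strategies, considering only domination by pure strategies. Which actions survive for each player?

Survivors P1:{A,B} P2:{Q,S}

P1 drop C (A beats it: P:7>5 Q:3>2 R:5>3 S:9>6 T:6>2)
P2 drop P (Q beats it: A:3>2 B:11>5)
P2 drop R (Q beats it: A:3>0 B:11>3)
P2 drop T (S beats it: A:11>9 B:9>4)
P1→{A,B} P2→{Q,S}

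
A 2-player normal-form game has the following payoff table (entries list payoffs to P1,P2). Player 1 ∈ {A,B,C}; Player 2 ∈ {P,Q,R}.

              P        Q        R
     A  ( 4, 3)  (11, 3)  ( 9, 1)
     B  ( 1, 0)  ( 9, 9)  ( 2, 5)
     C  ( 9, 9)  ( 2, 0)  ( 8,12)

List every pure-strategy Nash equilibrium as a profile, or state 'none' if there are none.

NE set: (A,Q)

(A,P): not NE [P1→C gives 9>4]
(A,Q): NE
(A,R): not NE [P2→Q gives 3>1]
(B,P): not NE [P1→C gives 9>1; P2→Q gives 9>0]
(B,Q): not NE [P1→A gives 11>9]
(B,R): not NE [P1→A gives 9>2; P2→Q gives 9>5]
(C,P): not NE [P2→R gives 12>9]
(C,Q): not NE [P1→A gives 11>2; P2→R gives 12>0]
(C,R): not NE [P1→A gives 9>8]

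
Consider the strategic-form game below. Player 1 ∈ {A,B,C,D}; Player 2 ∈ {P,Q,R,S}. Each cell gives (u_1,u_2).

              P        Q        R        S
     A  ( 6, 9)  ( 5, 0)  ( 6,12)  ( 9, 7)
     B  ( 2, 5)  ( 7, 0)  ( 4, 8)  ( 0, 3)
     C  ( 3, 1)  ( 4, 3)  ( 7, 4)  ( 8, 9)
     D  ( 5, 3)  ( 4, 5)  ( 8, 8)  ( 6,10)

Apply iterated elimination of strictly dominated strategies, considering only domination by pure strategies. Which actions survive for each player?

P2 drop P (R beats it: A:12>9 B:8>5 C:4>1 D:8>3)
P2 drop Q (R beats it: A:12>0 B:8>0 C:4>3 D:8>5)
P1 drop B (A beats it: R:6>4 S:9>0)
P1→{A,C,D} P2→{R,S}

Survivors P1:{A,C,D} P2:{R,S}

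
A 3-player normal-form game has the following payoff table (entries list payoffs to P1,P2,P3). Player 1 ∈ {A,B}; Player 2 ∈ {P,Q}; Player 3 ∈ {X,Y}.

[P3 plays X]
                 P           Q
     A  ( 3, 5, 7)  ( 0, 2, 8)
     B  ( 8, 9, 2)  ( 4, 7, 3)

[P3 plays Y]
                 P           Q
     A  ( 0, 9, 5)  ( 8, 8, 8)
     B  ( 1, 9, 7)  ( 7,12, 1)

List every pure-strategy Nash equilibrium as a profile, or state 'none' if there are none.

(A,P,X): not NE [P1→B gives 8>3]
(A,P,Y): not NE [P1→B gives 1>0; P3→X gives 7>5]
(A,Q,X): not NE [P1→B gives 4>0; P2→P gives 5>2]
(A,Q,Y): not NE [P2→P gives 9>8]
(B,P,X): not NE [P3→Y gives 7>2]
(B,P,Y): not NE [P2→Q gives 12>9]
(B,Q,X): not NE [P2→P gives 9>7]
(B,Q,Y): not NE [P1→A gives 8>7; P3→X gives 3>1]

PSNE: ∅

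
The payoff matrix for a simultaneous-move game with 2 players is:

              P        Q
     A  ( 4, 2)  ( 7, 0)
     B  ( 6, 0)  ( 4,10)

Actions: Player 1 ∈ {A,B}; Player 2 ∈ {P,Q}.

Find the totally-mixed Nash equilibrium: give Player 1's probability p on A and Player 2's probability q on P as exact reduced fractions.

(p,q) = (5/6, 3/5)

P1 indiff ⇒ q·4+(1-q)·7 = q·6+(1-q)·4 ⇒ q(-2) = (1-q)(-3) ⇒ q = 3/5
P2 indiff ⇒ p·2+(1-p)·0 = p·0+(1-p)·10 ⇒ p(2) = (1-p)(10) ⇒ p = 5/6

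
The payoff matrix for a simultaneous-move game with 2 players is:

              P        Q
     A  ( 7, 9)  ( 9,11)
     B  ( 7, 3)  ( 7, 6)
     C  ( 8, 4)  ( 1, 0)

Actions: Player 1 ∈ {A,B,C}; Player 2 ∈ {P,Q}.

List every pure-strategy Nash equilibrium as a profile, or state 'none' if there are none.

(A,P): not NE [P1→C gives 8>7; P2→Q gives 11>9]
(A,Q): NE
(B,P): not NE [P1→C gives 8>7; P2→Q gives 6>3]
(B,Q): not NE [P1→A gives 9>7]
(C,P): NE
(C,Q): not NE [P1→A gives 9>1; P2→P gives 4>0]

Nash profiles: (A,Q), (C,P)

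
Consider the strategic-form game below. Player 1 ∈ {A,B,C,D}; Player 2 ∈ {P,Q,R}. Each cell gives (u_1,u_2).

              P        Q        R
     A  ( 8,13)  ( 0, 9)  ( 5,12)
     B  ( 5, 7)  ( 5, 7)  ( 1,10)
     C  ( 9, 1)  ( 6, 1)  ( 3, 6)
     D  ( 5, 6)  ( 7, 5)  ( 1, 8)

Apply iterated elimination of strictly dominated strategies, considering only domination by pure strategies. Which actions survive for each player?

P1 drop B (C beats it: P:9>5 Q:6>5 R:3>1)
P2 drop Q (R beats it: A:12>9 C:6>1 D:8>5)
P1 drop D (A beats it: P:8>5 R:5>1)
P1→{A,C} P2→{P,R}

IESDS → P1:{A,C} P2:{P,R}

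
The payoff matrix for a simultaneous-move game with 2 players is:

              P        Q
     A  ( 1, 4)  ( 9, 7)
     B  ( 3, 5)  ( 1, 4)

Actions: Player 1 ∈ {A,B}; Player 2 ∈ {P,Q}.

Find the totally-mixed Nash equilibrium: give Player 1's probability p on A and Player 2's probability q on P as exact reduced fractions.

p=1/4, q=4/5

P1 indiff ⇒ q·1+(1-q)·9 = q·3+(1-q)·1 ⇒ q(-2) = (1-q)(-8) ⇒ q = 4/5
P2 indiff ⇒ p·4+(1-p)·5 = p·7+(1-p)·4 ⇒ p(-3) = (1-p)(-1) ⇒ p = 1/4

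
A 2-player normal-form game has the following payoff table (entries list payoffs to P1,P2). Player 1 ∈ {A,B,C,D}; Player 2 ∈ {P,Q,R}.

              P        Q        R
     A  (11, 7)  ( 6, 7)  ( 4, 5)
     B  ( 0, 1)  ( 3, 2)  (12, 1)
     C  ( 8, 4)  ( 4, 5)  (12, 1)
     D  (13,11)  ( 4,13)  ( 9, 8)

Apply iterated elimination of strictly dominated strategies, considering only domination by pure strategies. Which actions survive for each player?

Remaining: P1:{A,D} P2:{P,Q}

P2 drop R (Q beats it: A:7>5 B:2>1 C:5>1 D:13>8)
P1 drop B (A beats it: P:11>0 Q:6>3)
P1 drop C (A beats it: P:11>8 Q:6>4)
P1→{A,D} P2→{P,Q}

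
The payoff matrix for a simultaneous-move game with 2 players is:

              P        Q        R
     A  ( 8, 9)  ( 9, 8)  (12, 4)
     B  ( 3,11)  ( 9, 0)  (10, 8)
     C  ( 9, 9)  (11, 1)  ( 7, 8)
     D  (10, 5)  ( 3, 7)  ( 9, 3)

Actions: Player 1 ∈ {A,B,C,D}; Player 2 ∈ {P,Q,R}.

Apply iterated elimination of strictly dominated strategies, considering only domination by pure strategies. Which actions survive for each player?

P2 drop R (P beats it: A:9>4 B:11>8 C:9>8 D:5>3)
P1 drop A (C beats it: P:9>8 Q:11>9)
P1 drop B (C beats it: P:9>3 Q:11>9)
P1→{C,D} P2→{P,Q}

Survivors P1:{C,D} P2:{P,Q}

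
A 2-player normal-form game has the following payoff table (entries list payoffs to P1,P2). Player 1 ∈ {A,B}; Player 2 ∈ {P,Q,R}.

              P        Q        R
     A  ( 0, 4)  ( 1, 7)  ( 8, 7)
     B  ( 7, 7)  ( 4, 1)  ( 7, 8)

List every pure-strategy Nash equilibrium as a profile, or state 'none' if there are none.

(A,P): not NE [P1→B gives 7>0; P2→R gives 7>4]
(A,Q): not NE [P1→B gives 4>1]
(A,R): NE
(B,P): not NE [P2→R gives 8>7]
(B,Q): not NE [P2→R gives 8>1]
(B,R): not NE [P1→A gives 8>7]

PSNE = {(A,R)}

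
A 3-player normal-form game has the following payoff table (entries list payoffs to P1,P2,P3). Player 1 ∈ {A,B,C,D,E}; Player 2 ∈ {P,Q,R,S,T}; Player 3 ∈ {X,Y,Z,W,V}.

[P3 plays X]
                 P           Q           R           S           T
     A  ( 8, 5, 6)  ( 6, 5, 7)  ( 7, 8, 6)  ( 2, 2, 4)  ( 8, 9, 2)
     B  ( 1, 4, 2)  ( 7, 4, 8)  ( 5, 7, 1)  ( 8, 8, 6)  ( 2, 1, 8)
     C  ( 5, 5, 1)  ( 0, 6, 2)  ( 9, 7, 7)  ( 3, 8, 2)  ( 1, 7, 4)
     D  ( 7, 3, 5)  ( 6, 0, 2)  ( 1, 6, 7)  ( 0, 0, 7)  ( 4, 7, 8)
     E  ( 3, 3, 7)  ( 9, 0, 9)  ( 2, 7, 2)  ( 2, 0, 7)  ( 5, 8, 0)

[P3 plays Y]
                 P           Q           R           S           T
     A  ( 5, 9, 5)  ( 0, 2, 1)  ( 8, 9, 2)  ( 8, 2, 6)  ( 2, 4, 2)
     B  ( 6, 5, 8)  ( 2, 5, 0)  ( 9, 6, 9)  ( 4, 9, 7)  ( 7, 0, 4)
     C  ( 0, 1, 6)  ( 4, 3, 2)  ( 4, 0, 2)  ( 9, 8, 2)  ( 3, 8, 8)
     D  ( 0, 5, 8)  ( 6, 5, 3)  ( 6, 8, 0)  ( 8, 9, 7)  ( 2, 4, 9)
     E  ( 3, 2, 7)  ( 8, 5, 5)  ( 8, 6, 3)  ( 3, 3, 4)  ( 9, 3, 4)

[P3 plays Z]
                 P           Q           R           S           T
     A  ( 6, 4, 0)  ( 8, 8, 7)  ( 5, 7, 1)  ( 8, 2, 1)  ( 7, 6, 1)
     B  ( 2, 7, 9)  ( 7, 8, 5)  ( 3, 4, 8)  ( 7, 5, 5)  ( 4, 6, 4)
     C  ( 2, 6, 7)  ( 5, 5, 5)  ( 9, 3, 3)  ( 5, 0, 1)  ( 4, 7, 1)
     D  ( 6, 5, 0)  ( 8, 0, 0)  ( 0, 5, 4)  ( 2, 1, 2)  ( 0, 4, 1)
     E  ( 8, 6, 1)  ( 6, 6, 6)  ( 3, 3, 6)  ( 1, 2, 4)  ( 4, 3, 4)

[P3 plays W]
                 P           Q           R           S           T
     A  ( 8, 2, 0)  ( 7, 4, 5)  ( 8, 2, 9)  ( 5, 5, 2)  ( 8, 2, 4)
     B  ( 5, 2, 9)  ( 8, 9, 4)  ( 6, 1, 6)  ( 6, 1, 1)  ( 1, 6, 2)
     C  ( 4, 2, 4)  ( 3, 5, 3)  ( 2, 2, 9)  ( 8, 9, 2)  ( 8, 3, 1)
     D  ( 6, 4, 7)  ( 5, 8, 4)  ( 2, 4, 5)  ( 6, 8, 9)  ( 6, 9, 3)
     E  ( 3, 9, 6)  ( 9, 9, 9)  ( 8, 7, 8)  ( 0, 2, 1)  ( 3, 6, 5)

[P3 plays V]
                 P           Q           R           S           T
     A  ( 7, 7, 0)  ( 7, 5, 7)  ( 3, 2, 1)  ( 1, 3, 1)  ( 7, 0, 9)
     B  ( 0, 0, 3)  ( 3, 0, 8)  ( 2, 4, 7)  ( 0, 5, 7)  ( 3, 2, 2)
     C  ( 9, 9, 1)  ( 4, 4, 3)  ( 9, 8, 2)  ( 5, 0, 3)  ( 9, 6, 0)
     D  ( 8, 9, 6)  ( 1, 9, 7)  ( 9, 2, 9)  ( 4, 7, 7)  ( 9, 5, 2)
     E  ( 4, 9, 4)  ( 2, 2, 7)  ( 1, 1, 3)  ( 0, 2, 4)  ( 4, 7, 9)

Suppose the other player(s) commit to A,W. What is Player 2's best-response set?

u_2(P vs A,W) = 2
u_2(Q vs A,W) = 4
u_2(R vs A,W) = 2
u_2(S vs A,W) = 5
u_2(T vs A,W) = 2
max payoff 5 at {S}

argmax u_2 = {S}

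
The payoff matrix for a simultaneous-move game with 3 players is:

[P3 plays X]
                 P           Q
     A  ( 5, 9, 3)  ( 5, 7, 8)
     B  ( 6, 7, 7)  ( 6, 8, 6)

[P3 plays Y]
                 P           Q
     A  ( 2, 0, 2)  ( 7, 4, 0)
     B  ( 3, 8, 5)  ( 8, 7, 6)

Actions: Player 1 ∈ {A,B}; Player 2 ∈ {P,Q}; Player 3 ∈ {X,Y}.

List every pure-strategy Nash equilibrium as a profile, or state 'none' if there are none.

PSNE = {(B,Q,X)}

(A,P,X): not NE [P1→B gives 6>5]
(A,P,Y): not NE [P1→B gives 3>2; P2→Q gives 4>0; P3→X gives 3>2]
(A,Q,X): not NE [P1→B gives 6>5; P2→P gives 9>7]
(A,Q,Y): not NE [P1→B gives 8>7; P3→X gives 8>0]
(B,P,X): not NE [P2→Q gives 8>7]
(B,P,Y): not NE [P3→X gives 7>5]
(B,Q,X): NE
(B,Q,Y): not NE [P2→P gives 8>7]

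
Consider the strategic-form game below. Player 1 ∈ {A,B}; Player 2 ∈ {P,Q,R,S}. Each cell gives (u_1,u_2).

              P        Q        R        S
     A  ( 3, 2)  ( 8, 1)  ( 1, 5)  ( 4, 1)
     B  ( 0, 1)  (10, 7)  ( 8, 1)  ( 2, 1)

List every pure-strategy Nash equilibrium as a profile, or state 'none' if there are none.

(A,P): not NE [P2→R gives 5>2]
(A,Q): not NE [P1→B gives 10>8; P2→R gives 5>1]
(A,R): not NE [P1→B gives 8>1]
(A,S): not NE [P2→R gives 5>1]
(B,P): not NE [P1→A gives 3>0; P2→Q gives 7>1]
(B,Q): NE
(B,R): not NE [P2→Q gives 7>1]
(B,S): not NE [P1→A gives 4>2; P2→Q gives 7>1]

Nash profiles: (B,Q)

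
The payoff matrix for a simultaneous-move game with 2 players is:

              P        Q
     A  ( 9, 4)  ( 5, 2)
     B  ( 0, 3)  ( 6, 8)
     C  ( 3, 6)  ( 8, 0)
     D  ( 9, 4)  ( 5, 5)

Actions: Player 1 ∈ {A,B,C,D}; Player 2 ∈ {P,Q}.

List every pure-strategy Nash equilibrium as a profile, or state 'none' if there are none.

(A,P): NE
(A,Q): not NE [P1→C gives 8>5; P2→P gives 4>2]
(B,P): not NE [P1→D gives 9>0; P2→Q gives 8>3]
(B,Q): not NE [P1→C gives 8>6]
(C,P): not NE [P1→D gives 9>3]
(C,Q): not NE [P2→P gives 6>0]
(D,P): not NE [P2→Q gives 5>4]
(D,Q): not NE [P1→C gives 8>5]

Nash profiles: (A,P)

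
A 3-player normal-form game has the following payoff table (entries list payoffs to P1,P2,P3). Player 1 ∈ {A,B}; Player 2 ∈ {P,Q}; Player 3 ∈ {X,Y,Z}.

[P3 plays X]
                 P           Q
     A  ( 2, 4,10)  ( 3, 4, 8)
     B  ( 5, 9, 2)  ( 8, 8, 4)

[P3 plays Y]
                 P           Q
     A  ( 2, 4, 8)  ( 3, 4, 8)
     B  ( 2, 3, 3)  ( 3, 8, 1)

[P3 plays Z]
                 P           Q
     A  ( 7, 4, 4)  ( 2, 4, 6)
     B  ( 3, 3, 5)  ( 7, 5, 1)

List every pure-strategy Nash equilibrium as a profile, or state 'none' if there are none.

NE set: (A,Q,Y)

(A,P,X): not NE [P1→B gives 5>2]
(A,P,Y): not NE [P3→X gives 10>8]
(A,P,Z): not NE [P3→X gives 10>4]
(A,Q,X): not NE [P1→B gives 8>3]
(A,Q,Y): NE
(A,Q,Z): not NE [P1→B gives 7>2; P3→Y gives 8>6]
(B,P,X): not NE [P3→Z gives 5>2]
(B,P,Y): not NE [P2→Q gives 8>3; P3→Z gives 5>3]
(B,P,Z): not NE [P1→A gives 7>3; P2→Q gives 5>3]
(B,Q,X): not NE [P2→P gives 9>8]
(B,Q,Y): not NE [P3→X gives 4>1]
(B,Q,Z): not NE [P3→X gives 4>1]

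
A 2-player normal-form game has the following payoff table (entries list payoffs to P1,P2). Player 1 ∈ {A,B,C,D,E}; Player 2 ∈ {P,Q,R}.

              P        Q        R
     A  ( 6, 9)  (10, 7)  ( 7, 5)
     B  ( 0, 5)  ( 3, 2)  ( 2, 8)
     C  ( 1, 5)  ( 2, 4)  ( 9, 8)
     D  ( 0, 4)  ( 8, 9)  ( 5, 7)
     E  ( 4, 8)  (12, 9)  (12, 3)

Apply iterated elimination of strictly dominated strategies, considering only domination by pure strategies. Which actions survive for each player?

IESDS → P1:{A,E} P2:{P,Q}

P1 drop B (A beats it: P:6>0 Q:10>3 R:7>2)
P1 drop C (E beats it: P:4>1 Q:12>2 R:12>9)
P1 drop D (A beats it: P:6>0 Q:10>8 R:7>5)
P2 drop R (P beats it: A:9>5 E:8>3)
P1→{A,E} P2→{P,Q}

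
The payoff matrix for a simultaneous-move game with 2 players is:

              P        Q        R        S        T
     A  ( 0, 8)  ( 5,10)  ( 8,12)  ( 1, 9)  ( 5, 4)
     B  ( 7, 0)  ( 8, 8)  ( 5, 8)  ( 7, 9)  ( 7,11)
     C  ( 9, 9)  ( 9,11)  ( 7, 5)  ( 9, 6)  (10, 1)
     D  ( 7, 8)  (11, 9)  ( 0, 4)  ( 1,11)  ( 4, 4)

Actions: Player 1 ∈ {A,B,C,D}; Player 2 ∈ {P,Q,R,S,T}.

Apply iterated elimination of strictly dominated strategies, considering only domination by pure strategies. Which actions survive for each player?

IESDS → P1:{A,C,D} P2:{Q,R,S}

P1 drop B (C beats it: P:9>7 Q:9>8 R:7>5 S:9>7 T:10>7)
P2 drop P (Q beats it: A:10>8 C:11>9 D:9>8)
P2 drop T (Q beats it: A:10>4 C:11>1 D:9>4)
P1→{A,C,D} P2→{Q,R,S}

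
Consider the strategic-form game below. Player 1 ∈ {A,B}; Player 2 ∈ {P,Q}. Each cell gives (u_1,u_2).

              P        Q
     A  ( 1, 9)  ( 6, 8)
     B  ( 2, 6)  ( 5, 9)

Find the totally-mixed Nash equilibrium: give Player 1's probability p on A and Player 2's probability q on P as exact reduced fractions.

P1 indiff ⇒ q·1+(1-q)·6 = q·2+(1-q)·5 ⇒ q(-1) = (1-q)(-1) ⇒ q = 1/2
P2 indiff ⇒ p·9+(1-p)·6 = p·8+(1-p)·9 ⇒ p(1) = (1-p)(3) ⇒ p = 3/4

p=3/4, q=1/2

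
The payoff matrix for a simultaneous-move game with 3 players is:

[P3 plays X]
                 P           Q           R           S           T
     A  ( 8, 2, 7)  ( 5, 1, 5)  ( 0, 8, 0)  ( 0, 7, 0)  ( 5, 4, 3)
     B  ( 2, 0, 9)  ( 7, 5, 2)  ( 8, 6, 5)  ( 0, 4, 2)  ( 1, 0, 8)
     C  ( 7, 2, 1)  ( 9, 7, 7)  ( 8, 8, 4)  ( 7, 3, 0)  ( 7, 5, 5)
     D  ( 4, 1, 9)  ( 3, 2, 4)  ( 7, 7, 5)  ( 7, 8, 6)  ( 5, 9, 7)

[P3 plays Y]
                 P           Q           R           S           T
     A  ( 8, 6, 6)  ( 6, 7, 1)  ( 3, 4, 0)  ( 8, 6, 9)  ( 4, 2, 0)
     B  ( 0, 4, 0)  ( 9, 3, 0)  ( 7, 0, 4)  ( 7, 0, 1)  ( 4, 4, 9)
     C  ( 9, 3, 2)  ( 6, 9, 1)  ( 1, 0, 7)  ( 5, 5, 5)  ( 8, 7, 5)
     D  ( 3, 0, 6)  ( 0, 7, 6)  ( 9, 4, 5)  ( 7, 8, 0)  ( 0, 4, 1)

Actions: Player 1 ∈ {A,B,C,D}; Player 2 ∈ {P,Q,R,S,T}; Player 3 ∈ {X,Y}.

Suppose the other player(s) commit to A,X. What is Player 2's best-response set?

argmax u_2 = {R}

u_2(P vs A,X) = 2
u_2(Q vs A,X) = 1
u_2(R vs A,X) = 8
u_2(S vs A,X) = 7
u_2(T vs A,X) = 4
max payoff 8 at {R}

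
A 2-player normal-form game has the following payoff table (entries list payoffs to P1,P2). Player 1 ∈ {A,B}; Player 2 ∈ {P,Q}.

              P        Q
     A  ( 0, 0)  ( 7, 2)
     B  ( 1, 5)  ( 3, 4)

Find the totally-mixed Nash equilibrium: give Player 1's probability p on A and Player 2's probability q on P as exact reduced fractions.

p=1/3, q=4/5

P1 indiff ⇒ q·0+(1-q)·7 = q·1+(1-q)·3 ⇒ q(-1) = (1-q)(-4) ⇒ q = 4/5
P2 indiff ⇒ p·0+(1-p)·5 = p·2+(1-p)·4 ⇒ p(-2) = (1-p)(-1) ⇒ p = 1/3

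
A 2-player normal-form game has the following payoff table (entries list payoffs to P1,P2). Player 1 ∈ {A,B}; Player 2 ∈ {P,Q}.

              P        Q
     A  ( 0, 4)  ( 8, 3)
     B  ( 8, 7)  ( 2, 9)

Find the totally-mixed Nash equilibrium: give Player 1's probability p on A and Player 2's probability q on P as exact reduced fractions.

P1 indiff ⇒ q·0+(1-q)·8 = q·8+(1-q)·2 ⇒ q(-8) = (1-q)(-6) ⇒ q = 3/7
P2 indiff ⇒ p·4+(1-p)·7 = p·3+(1-p)·9 ⇒ p(1) = (1-p)(2) ⇒ p = 2/3

P1 mixes 2/3 on A; P2 mixes 3/7 on P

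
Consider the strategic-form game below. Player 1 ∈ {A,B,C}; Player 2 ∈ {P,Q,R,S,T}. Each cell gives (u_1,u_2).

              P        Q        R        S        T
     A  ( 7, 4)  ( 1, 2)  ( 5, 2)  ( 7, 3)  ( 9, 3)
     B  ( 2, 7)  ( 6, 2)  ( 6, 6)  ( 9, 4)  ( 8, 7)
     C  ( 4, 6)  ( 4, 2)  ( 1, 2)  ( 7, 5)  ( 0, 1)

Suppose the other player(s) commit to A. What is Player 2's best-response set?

u_2(P vs A) = 4
u_2(Q vs A) = 2
u_2(R vs A) = 2
u_2(S vs A) = 3
u_2(T vs A) = 3
max payoff 4 at {P}

argmax u_2 = {P}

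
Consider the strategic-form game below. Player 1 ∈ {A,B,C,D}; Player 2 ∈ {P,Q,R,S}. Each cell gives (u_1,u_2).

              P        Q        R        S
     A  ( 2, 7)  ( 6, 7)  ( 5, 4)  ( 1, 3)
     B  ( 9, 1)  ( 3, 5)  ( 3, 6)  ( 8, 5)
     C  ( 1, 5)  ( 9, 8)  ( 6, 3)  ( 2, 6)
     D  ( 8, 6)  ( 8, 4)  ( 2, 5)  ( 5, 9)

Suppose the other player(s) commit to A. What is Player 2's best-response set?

u_2(P vs A) = 7
u_2(Q vs A) = 7
u_2(R vs A) = 4
u_2(S vs A) = 3
max payoff 7 at {P,Q}

P2 best: {P,Q}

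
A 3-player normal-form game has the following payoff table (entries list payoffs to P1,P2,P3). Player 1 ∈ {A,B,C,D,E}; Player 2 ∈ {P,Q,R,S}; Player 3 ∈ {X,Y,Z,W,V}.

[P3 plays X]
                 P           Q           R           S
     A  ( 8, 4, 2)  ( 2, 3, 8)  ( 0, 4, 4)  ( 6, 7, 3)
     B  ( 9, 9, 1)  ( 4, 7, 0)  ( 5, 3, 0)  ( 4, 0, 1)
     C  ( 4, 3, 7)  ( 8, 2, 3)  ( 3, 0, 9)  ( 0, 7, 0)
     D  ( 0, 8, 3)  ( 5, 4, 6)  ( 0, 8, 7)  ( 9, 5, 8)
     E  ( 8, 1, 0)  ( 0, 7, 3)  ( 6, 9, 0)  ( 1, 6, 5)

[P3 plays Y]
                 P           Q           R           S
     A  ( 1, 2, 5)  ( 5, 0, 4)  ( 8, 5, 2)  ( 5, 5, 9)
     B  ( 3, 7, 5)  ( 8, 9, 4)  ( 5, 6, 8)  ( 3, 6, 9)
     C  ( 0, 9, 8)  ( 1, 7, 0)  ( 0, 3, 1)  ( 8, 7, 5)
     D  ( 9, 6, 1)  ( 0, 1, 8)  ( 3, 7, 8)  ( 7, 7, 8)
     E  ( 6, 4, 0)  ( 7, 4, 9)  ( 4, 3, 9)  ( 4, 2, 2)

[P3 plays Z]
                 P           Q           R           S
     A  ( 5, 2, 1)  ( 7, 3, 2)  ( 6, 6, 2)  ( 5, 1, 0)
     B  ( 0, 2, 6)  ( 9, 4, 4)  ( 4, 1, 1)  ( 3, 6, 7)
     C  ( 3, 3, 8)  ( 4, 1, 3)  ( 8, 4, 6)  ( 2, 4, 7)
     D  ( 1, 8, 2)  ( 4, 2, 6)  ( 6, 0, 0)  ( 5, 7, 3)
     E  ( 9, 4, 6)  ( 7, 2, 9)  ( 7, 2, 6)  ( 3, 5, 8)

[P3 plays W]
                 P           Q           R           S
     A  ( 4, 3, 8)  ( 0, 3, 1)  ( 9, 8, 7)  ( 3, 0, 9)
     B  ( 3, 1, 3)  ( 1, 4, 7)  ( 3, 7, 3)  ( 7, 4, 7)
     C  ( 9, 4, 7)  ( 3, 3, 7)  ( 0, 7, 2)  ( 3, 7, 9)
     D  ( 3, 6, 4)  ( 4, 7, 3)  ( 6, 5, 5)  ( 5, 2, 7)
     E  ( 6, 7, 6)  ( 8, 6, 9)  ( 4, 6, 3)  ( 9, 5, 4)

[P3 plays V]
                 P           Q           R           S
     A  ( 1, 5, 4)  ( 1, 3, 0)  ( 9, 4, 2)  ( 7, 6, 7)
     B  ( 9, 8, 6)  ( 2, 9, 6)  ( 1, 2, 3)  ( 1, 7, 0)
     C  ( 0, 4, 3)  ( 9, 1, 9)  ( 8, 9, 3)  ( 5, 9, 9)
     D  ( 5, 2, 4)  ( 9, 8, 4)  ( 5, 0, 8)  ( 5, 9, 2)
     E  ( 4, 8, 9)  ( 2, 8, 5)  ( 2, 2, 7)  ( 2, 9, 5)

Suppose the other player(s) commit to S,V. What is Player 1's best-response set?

BR_1 = {A}

u_1(A vs S,V) = 7
u_1(B vs S,V) = 1
u_1(C vs S,V) = 5
u_1(D vs S,V) = 5
u_1(E vs S,V) = 2
max payoff 7 at {A}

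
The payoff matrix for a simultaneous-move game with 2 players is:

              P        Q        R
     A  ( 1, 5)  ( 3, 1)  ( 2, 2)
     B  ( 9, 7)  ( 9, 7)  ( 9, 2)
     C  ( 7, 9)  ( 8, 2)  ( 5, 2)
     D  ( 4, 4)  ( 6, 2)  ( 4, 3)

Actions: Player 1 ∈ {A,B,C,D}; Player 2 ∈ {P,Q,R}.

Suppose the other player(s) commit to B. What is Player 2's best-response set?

P2 best: {P,Q}

u_2(P vs B) = 7
u_2(Q vs B) = 7
u_2(R vs B) = 2
max payoff 7 at {P,Q}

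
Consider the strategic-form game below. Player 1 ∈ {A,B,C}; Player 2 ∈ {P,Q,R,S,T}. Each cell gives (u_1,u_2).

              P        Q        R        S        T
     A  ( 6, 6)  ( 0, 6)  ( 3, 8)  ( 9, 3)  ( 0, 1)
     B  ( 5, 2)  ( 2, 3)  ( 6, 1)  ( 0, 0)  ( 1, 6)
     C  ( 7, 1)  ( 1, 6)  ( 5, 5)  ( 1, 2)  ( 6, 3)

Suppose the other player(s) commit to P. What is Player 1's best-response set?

P1 best: {C}

u_1(A vs P) = 6
u_1(B vs P) = 5
u_1(C vs P) = 7
max payoff 7 at {C}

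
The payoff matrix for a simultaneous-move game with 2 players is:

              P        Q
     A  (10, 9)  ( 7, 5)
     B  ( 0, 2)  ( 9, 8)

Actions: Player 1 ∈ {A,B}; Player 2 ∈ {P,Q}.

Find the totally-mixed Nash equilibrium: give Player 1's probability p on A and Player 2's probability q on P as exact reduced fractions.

p=3/5, q=1/6

P1 indiff ⇒ q·10+(1-q)·7 = q·0+(1-q)·9 ⇒ q(10) = (1-q)(2) ⇒ q = 1/6
P2 indiff ⇒ p·9+(1-p)·2 = p·5+(1-p)·8 ⇒ p(4) = (1-p)(6) ⇒ p = 3/5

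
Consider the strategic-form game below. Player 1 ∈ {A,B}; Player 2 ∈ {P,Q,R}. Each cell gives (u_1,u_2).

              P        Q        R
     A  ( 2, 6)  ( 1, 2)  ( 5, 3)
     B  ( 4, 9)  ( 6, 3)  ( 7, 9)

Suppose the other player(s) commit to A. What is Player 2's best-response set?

argmax u_2 = {P}

u_2(P vs A) = 6
u_2(Q vs A) = 2
u_2(R vs A) = 3
max payoff 6 at {P}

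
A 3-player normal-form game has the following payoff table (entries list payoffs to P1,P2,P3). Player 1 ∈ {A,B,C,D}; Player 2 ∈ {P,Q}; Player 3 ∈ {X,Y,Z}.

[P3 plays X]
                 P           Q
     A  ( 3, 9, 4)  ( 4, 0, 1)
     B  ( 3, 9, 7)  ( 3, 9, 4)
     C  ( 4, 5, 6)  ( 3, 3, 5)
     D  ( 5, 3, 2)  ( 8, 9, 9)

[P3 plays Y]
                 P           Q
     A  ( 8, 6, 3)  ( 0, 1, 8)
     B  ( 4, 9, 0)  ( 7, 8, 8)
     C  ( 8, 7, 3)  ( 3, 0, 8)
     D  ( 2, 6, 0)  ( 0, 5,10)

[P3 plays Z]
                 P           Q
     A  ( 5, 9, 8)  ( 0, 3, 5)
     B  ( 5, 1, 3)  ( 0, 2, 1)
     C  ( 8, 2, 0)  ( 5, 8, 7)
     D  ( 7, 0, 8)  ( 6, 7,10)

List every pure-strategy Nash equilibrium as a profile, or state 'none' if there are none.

Nash profiles: (D,Q,Z)

(A,P,X): not NE [P1→D gives 5>3; P3→Z gives 8>4]
(A,P,Y): not NE [P3→Z gives 8>3]
(A,P,Z): not NE [P1→C gives 8>5]
(A,Q,X): not NE [P1→D gives 8>4; P2→P gives 9>0; P3→Y gives 8>1]
(A,Q,Y): not NE [P1→B gives 7>0; P2→P gives 6>1]
(A,Q,Z): not NE [P1→D gives 6>0; P2→P gives 9>3; P3→Y gives 8>5]
(B,P,X): not NE [P1→D gives 5>3]
(B,P,Y): not NE [P1→C gives 8>4; P3→X gives 7>0]
(B,P,Z): not NE [P1→C gives 8>5; P2→Q gives 2>1; P3→X gives 7>3]
(B,Q,X): not NE [P1→D gives 8>3; P3→Y gives 8>4]
(B,Q,Y): not NE [P2→P gives 9>8]
(B,Q,Z): not NE [P1→D gives 6>0; P3→Y gives 8>1]
(C,P,X): not NE [P1→D gives 5>4]
(C,P,Y): not NE [P3→X gives 6>3]
(C,P,Z): not NE [P2→Q gives 8>2; P3→X gives 6>0]
(C,Q,X): not NE [P1→D gives 8>3; P2→P gives 5>3; P3→Y gives 8>5]
(C,Q,Y): not NE [P1→B gives 7>3; P2→P gives 7>0]
(C,Q,Z): not NE [P1→D gives 6>5; P3→Y gives 8>7]
(D,P,X): not NE [P2→Q gives 9>3; P3→Z gives 8>2]
(D,P,Y): not NE [P1→C gives 8>2; P3→Z gives 8>0]
(D,P,Z): not NE [P1→C gives 8>7; P2→Q gives 7>0]
(D,Q,X): not NE [P3→Z gives 10>9]
(D,Q,Y): not NE [P1→B gives 7>0; P2→P gives 6>5]
(D,Q,Z): NE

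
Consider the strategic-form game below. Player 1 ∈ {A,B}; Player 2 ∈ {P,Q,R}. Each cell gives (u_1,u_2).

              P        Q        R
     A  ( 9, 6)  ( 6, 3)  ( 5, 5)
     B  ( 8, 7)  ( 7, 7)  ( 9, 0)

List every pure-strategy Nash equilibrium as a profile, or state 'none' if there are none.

Nash profiles: (A,P), (B,Q)

(A,P): NE
(A,Q): not NE [P1→B gives 7>6; P2→P gives 6>3]
(A,R): not NE [P1→B gives 9>5; P2→P gives 6>5]
(B,P): not NE [P1→A gives 9>8]
(B,Q): NE
(B,R): not NE [P2→Q gives 7>0]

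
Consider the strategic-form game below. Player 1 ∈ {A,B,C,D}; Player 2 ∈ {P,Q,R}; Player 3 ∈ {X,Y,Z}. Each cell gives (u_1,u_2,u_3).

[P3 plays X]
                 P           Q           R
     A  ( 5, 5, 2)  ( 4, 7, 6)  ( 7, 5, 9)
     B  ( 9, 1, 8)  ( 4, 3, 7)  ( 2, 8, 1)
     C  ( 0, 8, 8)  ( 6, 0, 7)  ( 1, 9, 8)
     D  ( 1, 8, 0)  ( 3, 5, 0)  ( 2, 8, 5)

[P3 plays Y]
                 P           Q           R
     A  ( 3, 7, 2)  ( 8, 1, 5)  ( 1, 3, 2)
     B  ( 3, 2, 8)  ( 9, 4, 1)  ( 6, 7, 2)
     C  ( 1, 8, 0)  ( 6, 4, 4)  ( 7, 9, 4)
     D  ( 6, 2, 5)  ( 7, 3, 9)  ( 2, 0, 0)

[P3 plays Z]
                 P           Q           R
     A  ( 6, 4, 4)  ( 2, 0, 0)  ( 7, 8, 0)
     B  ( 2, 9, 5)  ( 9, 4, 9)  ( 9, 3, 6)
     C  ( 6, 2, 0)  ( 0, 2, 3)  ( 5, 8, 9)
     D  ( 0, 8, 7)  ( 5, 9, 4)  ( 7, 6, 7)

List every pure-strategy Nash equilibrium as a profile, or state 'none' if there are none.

PSNE: ∅

(A,P,X): not NE [P1→B gives 9>5; P2→Q gives 7>5; P3→Z gives 4>2]
(A,P,Y): not NE [P1→D gives 6>3; P3→Z gives 4>2]
(A,P,Z): not NE [P2→R gives 8>4]
(A,Q,X): not NE [P1→C gives 6>4]
(A,Q,Y): not NE [P1→B gives 9>8; P2→P gives 7>1; P3→X gives 6>5]
(A,Q,Z): not NE [P1→B gives 9>2; P2→R gives 8>0; P3→X gives 6>0]
(A,R,X): not NE [P2→Q gives 7>5]
(A,R,Y): not NE [P1→C gives 7>1; P2→P gives 7>3; P3→X gives 9>2]
(A,R,Z): not NE [P1→B gives 9>7; P3→X gives 9>0]
(B,P,X): not NE [P2→R gives 8>1]
(B,P,Y): not NE [P1→D gives 6>3; P2→R gives 7>2]
(B,P,Z): not NE [P1→C gives 6>2; P3→Y gives 8>5]
(B,Q,X): not NE [P1→C gives 6>4; P2→R gives 8>3; P3→Z gives 9>7]
(B,Q,Y): not NE [P2→R gives 7>4; P3→Z gives 9>1]
(B,Q,Z): not NE [P2→P gives 9>4]
(B,R,X): not NE [P1→A gives 7>2; P3→Z gives 6>1]
(B,R,Y): not NE [P1→C gives 7>6; P3→Z gives 6>2]
(B,R,Z): not NE [P2→P gives 9>3]
(C,P,X): not NE [P1→B gives 9>0; P2→R gives 9>8]
(C,P,Y): not NE [P1→D gives 6>1; P2→R gives 9>8; P3→X gives 8>0]
(C,P,Z): not NE [P2→R gives 8>2; P3→X gives 8>0]
(C,Q,X): not NE [P2→R gives 9>0]
(C,Q,Y): not NE [P1→B gives 9>6; P2→R gives 9>4; P3→X gives 7>4]
(C,Q,Z): not NE [P1→B gives 9>0; P2→R gives 8>2; P3→X gives 7>3]
(C,R,X): not NE [P1→A gives 7>1; P3→Z gives 9>8]
(C,R,Y): not NE [P3→Z gives 9>4]
(C,R,Z): not NE [P1→B gives 9>5]
(D,P,X): not NE [P1→B gives 9>1; P3→Z gives 7>0]
(D,P,Y): not NE [P2→Q gives 3>2; P3→Z gives 7>5]
(D,P,Z): not NE [P1→C gives 6>0; P2→Q gives 9>8]
(D,Q,X): not NE [P1→C gives 6>3; P2→R gives 8>5; P3→Y gives 9>0]
(D,Q,Y): not NE [P1→B gives 9>7]
(D,Q,Z): not NE [P1→B gives 9>5; P3→Y gives 9>4]
(D,R,X): not NE [P1→A gives 7>2; P3→Z gives 7>5]
(D,R,Y): not NE [P1→C gives 7>2; P2→Q gives 3>0; P3→Z gives 7>0]
(D,R,Z): not NE [P1→B gives 9>7; P2→Q gives 9>6]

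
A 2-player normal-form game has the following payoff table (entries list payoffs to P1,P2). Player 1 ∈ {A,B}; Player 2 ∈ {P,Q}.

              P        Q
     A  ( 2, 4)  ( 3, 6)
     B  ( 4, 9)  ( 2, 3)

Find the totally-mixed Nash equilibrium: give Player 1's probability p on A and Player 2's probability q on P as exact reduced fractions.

p=3/4, q=1/3

P1 indiff ⇒ q·2+(1-q)·3 = q·4+(1-q)·2 ⇒ q(-2) = (1-q)(-1) ⇒ q = 1/3
P2 indiff ⇒ p·4+(1-p)·9 = p·6+(1-p)·3 ⇒ p(-2) = (1-p)(-6) ⇒ p = 3/4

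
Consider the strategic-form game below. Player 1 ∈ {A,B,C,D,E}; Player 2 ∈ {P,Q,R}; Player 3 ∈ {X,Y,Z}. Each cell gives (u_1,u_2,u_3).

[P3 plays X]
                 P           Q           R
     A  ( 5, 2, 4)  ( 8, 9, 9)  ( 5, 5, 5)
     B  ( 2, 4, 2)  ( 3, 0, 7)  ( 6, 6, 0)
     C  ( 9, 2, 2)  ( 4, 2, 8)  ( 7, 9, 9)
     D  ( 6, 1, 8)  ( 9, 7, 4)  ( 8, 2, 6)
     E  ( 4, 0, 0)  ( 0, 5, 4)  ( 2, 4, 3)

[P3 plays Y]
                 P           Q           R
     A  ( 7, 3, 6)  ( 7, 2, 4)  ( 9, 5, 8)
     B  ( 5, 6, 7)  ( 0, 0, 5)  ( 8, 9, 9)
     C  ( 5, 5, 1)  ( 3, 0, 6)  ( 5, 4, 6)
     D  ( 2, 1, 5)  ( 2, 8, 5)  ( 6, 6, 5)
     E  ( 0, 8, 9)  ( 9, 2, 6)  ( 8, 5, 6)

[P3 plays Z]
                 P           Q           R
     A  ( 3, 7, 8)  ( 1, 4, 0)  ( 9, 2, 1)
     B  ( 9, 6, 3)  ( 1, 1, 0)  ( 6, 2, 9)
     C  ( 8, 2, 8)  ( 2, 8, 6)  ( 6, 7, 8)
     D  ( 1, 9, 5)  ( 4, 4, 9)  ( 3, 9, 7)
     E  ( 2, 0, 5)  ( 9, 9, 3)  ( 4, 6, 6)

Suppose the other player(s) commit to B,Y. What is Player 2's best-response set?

argmax u_2 = {R}

u_2(P vs B,Y) = 6
u_2(Q vs B,Y) = 0
u_2(R vs B,Y) = 9
max payoff 9 at {R}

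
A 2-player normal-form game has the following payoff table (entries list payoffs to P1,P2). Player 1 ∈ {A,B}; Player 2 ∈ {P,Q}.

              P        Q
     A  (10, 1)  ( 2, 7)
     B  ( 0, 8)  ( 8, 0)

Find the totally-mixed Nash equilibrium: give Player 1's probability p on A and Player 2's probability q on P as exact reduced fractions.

P1 indiff ⇒ q·10+(1-q)·2 = q·0+(1-q)·8 ⇒ q(10) = (1-q)(6) ⇒ q = 3/8
P2 indiff ⇒ p·1+(1-p)·8 = p·7+(1-p)·0 ⇒ p(-6) = (1-p)(-8) ⇒ p = 4/7

p=4/7, q=3/8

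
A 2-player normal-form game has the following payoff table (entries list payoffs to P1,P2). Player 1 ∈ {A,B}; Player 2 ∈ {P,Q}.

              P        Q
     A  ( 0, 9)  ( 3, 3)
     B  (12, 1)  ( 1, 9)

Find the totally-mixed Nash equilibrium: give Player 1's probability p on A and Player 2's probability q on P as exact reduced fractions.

P1 indiff ⇒ q·0+(1-q)·3 = q·12+(1-q)·1 ⇒ q(-12) = (1-q)(-2) ⇒ q = 1/7
P2 indiff ⇒ p·9+(1-p)·1 = p·3+(1-p)·9 ⇒ p(6) = (1-p)(8) ⇒ p = 4/7

P1 mixes 4/7 on A; P2 mixes 1/7 on P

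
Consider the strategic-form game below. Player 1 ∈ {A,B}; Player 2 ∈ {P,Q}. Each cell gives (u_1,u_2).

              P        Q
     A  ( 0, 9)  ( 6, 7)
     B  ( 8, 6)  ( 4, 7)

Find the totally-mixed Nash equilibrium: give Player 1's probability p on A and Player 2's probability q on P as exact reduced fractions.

P1 indiff ⇒ q·0+(1-q)·6 = q·8+(1-q)·4 ⇒ q(-8) = (1-q)(-2) ⇒ q = 1/5
P2 indiff ⇒ p·9+(1-p)·6 = p·7+(1-p)·7 ⇒ p(2) = (1-p)(1) ⇒ p = 1/3

p=1/3, q=1/5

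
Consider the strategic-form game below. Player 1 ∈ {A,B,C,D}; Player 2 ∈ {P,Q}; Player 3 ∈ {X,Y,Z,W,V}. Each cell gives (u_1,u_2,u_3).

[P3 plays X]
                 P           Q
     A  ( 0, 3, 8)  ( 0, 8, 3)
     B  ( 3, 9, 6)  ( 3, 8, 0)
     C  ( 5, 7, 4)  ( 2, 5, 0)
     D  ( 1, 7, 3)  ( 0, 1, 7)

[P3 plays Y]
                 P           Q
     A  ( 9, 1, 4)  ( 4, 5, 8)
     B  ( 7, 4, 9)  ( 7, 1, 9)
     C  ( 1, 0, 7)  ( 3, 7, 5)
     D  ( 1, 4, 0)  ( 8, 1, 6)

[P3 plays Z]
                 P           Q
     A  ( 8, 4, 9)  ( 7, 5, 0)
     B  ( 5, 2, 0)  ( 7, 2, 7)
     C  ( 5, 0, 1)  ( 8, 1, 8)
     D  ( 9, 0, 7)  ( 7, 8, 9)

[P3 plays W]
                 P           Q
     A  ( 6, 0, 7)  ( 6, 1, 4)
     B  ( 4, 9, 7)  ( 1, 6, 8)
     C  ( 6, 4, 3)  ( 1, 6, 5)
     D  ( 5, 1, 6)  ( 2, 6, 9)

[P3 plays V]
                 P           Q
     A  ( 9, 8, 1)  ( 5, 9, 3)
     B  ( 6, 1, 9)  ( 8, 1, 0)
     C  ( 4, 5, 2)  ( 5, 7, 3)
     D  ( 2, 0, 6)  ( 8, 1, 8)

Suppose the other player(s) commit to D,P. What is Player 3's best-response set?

BR_3 = {Z}

u_3(X vs D,P) = 3
u_3(Y vs D,P) = 0
u_3(Z vs D,P) = 7
u_3(W vs D,P) = 6
u_3(V vs D,P) = 6
max payoff 7 at {Z}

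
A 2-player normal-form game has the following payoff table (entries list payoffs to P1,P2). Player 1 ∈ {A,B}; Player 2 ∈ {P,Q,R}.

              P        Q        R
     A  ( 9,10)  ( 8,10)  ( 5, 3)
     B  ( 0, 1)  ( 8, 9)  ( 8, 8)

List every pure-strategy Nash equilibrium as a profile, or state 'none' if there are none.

NE set: (A,P), (A,Q), (B,Q)

(A,P): NE
(A,Q): NE
(A,R): not NE [P1→B gives 8>5; P2→Q gives 10>3]
(B,P): not NE [P1→A gives 9>0; P2→Q gives 9>1]
(B,Q): NE
(B,R): not NE [P2→Q gives 9>8]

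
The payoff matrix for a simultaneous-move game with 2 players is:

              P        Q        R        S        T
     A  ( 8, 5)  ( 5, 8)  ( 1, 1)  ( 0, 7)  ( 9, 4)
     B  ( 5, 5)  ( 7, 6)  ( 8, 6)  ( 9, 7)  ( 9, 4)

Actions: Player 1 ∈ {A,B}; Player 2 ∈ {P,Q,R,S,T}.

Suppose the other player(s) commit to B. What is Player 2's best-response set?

u_2(P vs B) = 5
u_2(Q vs B) = 6
u_2(R vs B) = 6
u_2(S vs B) = 7
u_2(T vs B) = 4
max payoff 7 at {S}

P2 best: {S}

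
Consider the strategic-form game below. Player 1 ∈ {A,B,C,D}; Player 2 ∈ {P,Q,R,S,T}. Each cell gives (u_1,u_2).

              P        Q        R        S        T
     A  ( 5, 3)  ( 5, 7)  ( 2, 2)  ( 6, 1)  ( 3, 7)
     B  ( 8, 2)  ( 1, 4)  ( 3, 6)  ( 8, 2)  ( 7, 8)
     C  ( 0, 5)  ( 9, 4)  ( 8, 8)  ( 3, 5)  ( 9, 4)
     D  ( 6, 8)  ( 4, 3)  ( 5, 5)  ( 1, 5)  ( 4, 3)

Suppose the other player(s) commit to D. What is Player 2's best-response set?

u_2(P vs D) = 8
u_2(Q vs D) = 3
u_2(R vs D) = 5
u_2(S vs D) = 5
u_2(T vs D) = 3
max payoff 8 at {P}

P2 best: {P}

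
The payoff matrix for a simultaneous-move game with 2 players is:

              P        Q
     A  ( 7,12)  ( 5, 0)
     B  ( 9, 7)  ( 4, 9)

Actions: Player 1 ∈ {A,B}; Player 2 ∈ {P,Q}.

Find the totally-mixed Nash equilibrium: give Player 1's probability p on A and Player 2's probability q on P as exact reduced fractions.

p=1/7, q=1/3

P1 indiff ⇒ q·7+(1-q)·5 = q·9+(1-q)·4 ⇒ q(-2) = (1-q)(-1) ⇒ q = 1/3
P2 indiff ⇒ p·12+(1-p)·7 = p·0+(1-p)·9 ⇒ p(12) = (1-p)(2) ⇒ p = 1/7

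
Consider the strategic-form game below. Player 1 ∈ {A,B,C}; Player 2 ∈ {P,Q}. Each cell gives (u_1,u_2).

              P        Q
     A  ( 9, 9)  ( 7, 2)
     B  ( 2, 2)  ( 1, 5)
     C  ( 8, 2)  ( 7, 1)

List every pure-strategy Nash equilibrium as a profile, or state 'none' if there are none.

(A,P): NE
(A,Q): not NE [P2→P gives 9>2]
(B,P): not NE [P1→A gives 9>2; P2→Q gives 5>2]
(B,Q): not NE [P1→C gives 7>1]
(C,P): not NE [P1→A gives 9>8]
(C,Q): not NE [P2→P gives 2>1]

Nash profiles: (A,P)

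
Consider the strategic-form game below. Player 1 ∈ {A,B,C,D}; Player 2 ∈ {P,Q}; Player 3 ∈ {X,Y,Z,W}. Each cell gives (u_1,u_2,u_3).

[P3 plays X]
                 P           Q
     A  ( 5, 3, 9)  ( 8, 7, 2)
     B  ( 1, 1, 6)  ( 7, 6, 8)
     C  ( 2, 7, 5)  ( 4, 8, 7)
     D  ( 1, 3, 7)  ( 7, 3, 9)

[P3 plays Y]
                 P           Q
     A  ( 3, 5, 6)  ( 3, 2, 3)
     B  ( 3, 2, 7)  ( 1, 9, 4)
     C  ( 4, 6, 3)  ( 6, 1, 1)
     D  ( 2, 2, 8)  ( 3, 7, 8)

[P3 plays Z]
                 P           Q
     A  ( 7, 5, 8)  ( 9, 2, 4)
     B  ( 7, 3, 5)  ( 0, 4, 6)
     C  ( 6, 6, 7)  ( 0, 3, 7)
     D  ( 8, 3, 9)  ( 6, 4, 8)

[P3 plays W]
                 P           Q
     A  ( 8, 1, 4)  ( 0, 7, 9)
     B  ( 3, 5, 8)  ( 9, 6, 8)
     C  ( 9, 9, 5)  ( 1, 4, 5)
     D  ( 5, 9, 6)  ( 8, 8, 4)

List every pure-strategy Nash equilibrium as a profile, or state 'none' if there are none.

(A,P,X): not NE [P2→Q gives 7>3]
(A,P,Y): not NE [P1→C gives 4>3; P3→X gives 9>6]
(A,P,Z): not NE [P1→D gives 8>7; P3→X gives 9>8]
(A,P,W): not NE [P1→C gives 9>8; P2→Q gives 7>1; P3→X gives 9>4]
(A,Q,X): not NE [P3→W gives 9>2]
(A,Q,Y): not NE [P1→C gives 6>3; P2→P gives 5>2; P3→W gives 9>3]
(A,Q,Z): not NE [P2→P gives 5>2; P3→W gives 9>4]
(A,Q,W): not NE [P1→B gives 9>0]
(B,P,X): not NE [P1→A gives 5>1; P2→Q gives 6>1; P3→W gives 8>6]
(B,P,Y): not NE [P1→C gives 4>3; P2→Q gives 9>2; P3→W gives 8>7]
(B,P,Z): not NE [P1→D gives 8>7; P2→Q gives 4>3; P3→W gives 8>5]
(B,P,W): not NE [P1→C gives 9>3; P2→Q gives 6>5]
(B,Q,X): not NE [P1→A gives 8>7]
(B,Q,Y): not NE [P1→C gives 6>1; P3→W gives 8>4]
(B,Q,Z): not NE [P1→A gives 9>0; P3→W gives 8>6]
(B,Q,W): NE
(C,P,X): not NE [P1→A gives 5>2; P2→Q gives 8>7; P3→Z gives 7>5]
(C,P,Y): not NE [P3→Z gives 7>3]
(C,P,Z): not NE [P1→D gives 8>6]
(C,P,W): not NE [P3→Z gives 7>5]
(C,Q,X): not NE [P1→A gives 8>4]
(C,Q,Y): not NE [P2→P gives 6>1; P3→Z gives 7>1]
(C,Q,Z): not NE [P1→A gives 9>0; P2→P gives 6>3]
(C,Q,W): not NE [P1→B gives 9>1; P2→P gives 9>4; P3→Z gives 7>5]
(D,P,X): not NE [P1→A gives 5>1; P3→Z gives 9>7]
(D,P,Y): not NE [P1→C gives 4>2; P2→Q gives 7>2; P3→Z gives 9>8]
(D,P,Z): not NE [P2→Q gives 4>3]
(D,P,W): not NE [P1→C gives 9>5; P3→Z gives 9>6]
(D,Q,X): not NE [P1→A gives 8>7]
(D,Q,Y): not NE [P1→C gives 6>3; P3→X gives 9>8]
(D,Q,Z): not NE [P1→A gives 9>6; P3→X gives 9>8]
(D,Q,W): not NE [P1→B gives 9>8; P2→P gives 9>8; P3→X gives 9>4]

Nash profiles: (B,Q,W)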